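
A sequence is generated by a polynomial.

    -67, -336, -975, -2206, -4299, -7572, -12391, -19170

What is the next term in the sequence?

-28371

D1: -269  -639  -1231  -2093  -3273  -4819  -6779
D2: -370  -592  -862  -1180  -1546  -1960
D3: -222  -270  -318  -366  -414
D4: -48  -48  -48  -48
Constant fourth difference = -48, so extend:
-414 − 48 = -462;  -1960 − 462 = -2422;  -6779 − 2422 = -9201;  -19170 − 9201 = -28371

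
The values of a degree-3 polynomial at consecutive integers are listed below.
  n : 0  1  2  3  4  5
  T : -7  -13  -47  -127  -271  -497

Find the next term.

-823

Δ: -6  -34  -80  -144  -226
Δ²: -28  -46  -64  -82
Δ³: -18  -18  -18
Constant third difference = -18, so extend:
-82 − 18 = -100;  -226 − 100 = -326;  -497 − 326 = -823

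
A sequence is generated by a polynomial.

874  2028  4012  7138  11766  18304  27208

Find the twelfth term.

126538

1154, 1984, 3126, 4628, 6538, 8904
830, 1142, 1502, 1910, 2366
312, 360, 408, 456
48, 48, 48
The fourth differences are constant (48).
456 + 48 = 504;  2366 + 504 = 2870;  8904 + 2870 = 11774;  27208 + 11774 = 38982
504 + 48 = 552;  2870 + 552 = 3422;  11774 + 3422 = 15196;  38982 + 15196 = 54178
552 + 48 = 600;  3422 + 600 = 4022;  15196 + 4022 = 19218;  54178 + 19218 = 73396
600 + 48 = 648;  4022 + 648 = 4670;  19218 + 4670 = 23888;  73396 + 23888 = 97284
648 + 48 = 696;  4670 + 696 = 5366;  23888 + 5366 = 29254;  97284 + 29254 = 126538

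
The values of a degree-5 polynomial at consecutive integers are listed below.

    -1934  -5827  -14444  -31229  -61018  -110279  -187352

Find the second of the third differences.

-4836

D1: -3893, -8617, -16785, -29789, -49261, -77073
D2: -4724, -8168, -13004, -19472, -27812
D3: -3444, -4836, -6468, -8340
D4: -1392, -1632, -1872
D5: -240, -240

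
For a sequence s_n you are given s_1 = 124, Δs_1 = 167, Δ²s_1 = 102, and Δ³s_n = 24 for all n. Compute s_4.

Build the table forward from the leading diagonal:
Δ³: 24  24  24  24
Δ²: 102  126  150  174
Δ: 167  269  395  545
s: 124  291  560  955

955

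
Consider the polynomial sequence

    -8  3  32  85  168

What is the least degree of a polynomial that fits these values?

Δ: 11, 29, 53, 83
Δ²: 18, 24, 30
Δ³: 6, 6
The third differences are constant, so the polynomial has degree 3.

3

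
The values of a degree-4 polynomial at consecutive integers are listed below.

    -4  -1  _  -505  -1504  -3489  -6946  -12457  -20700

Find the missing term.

Using the last 6 terms:
D1: -999  -1985  -3457  -5511  -8243
D2: -986  -1472  -2054  -2732
D3: -486  -582  -678
D4: -96  -96
Constant fourth difference = -96.
Extend backward: -486 + 96 = -390;  -986 + 390 = -596;  -999 + 596 = -403;  -505 + 403 = -102

-102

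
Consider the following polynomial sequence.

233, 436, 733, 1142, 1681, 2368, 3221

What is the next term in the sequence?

4258

203, 297, 409, 539, 687, 853
94, 112, 130, 148, 166
18, 18, 18, 18
The third differences are constant (18).
166 + 18 = 184;  853 + 184 = 1037;  3221 + 1037 = 4258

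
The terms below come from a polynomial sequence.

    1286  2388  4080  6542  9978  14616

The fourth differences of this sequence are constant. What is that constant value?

First differences: 1102, 1692, 2462, 3436, 4638
Second differences: 590, 770, 974, 1202
Third differences: 180, 204, 228
Fourth differences: 24, 24

24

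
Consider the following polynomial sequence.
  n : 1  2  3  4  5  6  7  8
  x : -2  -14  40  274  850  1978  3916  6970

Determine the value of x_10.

First differences: -12  54  234  576  1128  1938  3054
Second differences: 66  180  342  552  810  1116
Third differences: 114  162  210  258  306
Fourth differences: 48  48  48  48
Constant fourth difference = 48, so extend:
306 + 48 = 354;  1116 + 354 = 1470;  3054 + 1470 = 4524;  6970 + 4524 = 11494
354 + 48 = 402;  1470 + 402 = 1872;  4524 + 1872 = 6396;  11494 + 6396 = 17890

17890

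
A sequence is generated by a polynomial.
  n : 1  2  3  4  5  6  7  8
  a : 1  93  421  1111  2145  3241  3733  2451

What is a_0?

-5

D1: 92  328  690  1034  1096  492  -1282
D2: 236  362  344  62  -604  -1774
D3: 126  -18  -282  -666  -1170
D4: -144  -264  -384  -504
D5: -120  -120  -120
The fifth differences are constant at -120.
Work back: -144 + 120 = -24;  126 + 24 = 150;  236 − 150 = 86;  92 − 86 = 6;  1 − 6 = -5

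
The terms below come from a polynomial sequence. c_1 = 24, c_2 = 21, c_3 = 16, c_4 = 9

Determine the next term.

0

D1: -3, -5, -7
D2: -2, -2
Second differences constant at -2.
-7 − 2 = -9;  9 − 9 = 0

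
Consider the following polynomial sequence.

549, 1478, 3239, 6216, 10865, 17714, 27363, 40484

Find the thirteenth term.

186729

929 , 1761 , 2977 , 4649 , 6849 , 9649 , 13121
832 , 1216 , 1672 , 2200 , 2800 , 3472
384 , 456 , 528 , 600 , 672
72 , 72 , 72 , 72
The fourth differences are constant (72).
672 + 72 = 744;  3472 + 744 = 4216;  13121 + 4216 = 17337;  40484 + 17337 = 57821
744 + 72 = 816;  4216 + 816 = 5032;  17337 + 5032 = 22369;  57821 + 22369 = 80190
816 + 72 = 888;  5032 + 888 = 5920;  22369 + 5920 = 28289;  80190 + 28289 = 108479
888 + 72 = 960;  5920 + 960 = 6880;  28289 + 6880 = 35169;  108479 + 35169 = 143648
960 + 72 = 1032;  6880 + 1032 = 7912;  35169 + 7912 = 43081;  143648 + 43081 = 186729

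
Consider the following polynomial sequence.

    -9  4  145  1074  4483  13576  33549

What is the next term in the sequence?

D1: 13, 141, 929, 3409, 9093, 19973
D2: 128, 788, 2480, 5684, 10880
D3: 660, 1692, 3204, 5196
D4: 1032, 1512, 1992
D5: 480, 480
Fifth differences constant at 480.
1992 + 480 = 2472;  5196 + 2472 = 7668;  10880 + 7668 = 18548;  19973 + 18548 = 38521;  33549 + 38521 = 72070

72070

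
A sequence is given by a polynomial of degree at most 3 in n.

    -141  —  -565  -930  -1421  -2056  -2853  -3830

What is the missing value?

-308

Using the last 6 terms:
First differences: -365, -491, -635, -797, -977
Second differences: -126, -144, -162, -180
Third differences: -18, -18, -18
Constant third difference = -18.
Extend backward: -126 + 18 = -108;  -365 + 108 = -257;  -565 + 257 = -308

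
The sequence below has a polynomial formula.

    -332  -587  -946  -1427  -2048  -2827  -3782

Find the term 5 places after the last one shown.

-255, -359, -481, -621, -779, -955
-104, -122, -140, -158, -176
-18, -18, -18, -18
The third differences are constant (-18).
-176 − 18 = -194;  -955 − 194 = -1149;  -3782 − 1149 = -4931
-194 − 18 = -212;  -1149 − 212 = -1361;  -4931 − 1361 = -6292
-212 − 18 = -230;  -1361 − 230 = -1591;  -6292 − 1591 = -7883
-230 − 18 = -248;  -1591 − 248 = -1839;  -7883 − 1839 = -9722
-248 − 18 = -266;  -1839 − 266 = -2105;  -9722 − 2105 = -11827

-11827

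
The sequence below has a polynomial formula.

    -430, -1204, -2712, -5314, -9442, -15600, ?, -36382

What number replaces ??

Using the first 6 terms:
First differences: -774  -1508  -2602  -4128  -6158
Second differences: -734  -1094  -1526  -2030
Third differences: -360  -432  -504
Fourth differences: -72  -72
Constant fourth difference = -72.
Extend forward: -504 − 72 = -576;  -2030 − 576 = -2606;  -6158 − 2606 = -8764;  -15600 − 8764 = -24364

-24364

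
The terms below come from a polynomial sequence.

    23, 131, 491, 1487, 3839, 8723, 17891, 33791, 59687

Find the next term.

99779

108, 360, 996, 2352, 4884, 9168, 15900, 25896
252, 636, 1356, 2532, 4284, 6732, 9996
384, 720, 1176, 1752, 2448, 3264
336, 456, 576, 696, 816
120, 120, 120, 120
The fifth differences are constant (120).
816 + 120 = 936;  3264 + 936 = 4200;  9996 + 4200 = 14196;  25896 + 14196 = 40092;  59687 + 40092 = 99779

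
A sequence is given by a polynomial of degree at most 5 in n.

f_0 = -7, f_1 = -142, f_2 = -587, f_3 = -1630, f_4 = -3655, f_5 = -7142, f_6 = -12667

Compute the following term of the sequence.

D1: -135, -445, -1043, -2025, -3487, -5525
D2: -310, -598, -982, -1462, -2038
D3: -288, -384, -480, -576
D4: -96, -96, -96
Fourth differences constant at -96.
-576 − 96 = -672;  -2038 − 672 = -2710;  -5525 − 2710 = -8235;  -12667 − 8235 = -20902

-20902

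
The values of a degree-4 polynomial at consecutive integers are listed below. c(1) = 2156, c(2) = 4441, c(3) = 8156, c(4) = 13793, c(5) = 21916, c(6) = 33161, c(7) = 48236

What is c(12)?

210881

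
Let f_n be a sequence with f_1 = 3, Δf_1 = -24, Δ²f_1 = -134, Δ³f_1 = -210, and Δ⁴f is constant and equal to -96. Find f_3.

-179

Build the table forward from the leading diagonal:
Fourth differences: -96  -96  -96
Third differences: -210  -306  -402
Second differences: -134  -344  -650
First differences: -24  -158  -502
f: 3  -21  -179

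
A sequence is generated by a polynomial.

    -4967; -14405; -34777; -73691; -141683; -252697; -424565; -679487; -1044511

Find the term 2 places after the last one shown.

First differences: -9438, -20372, -38914, -67992, -111014, -171868, -254922, -365024
Second differences: -10934, -18542, -29078, -43022, -60854, -83054, -110102
Third differences: -7608, -10536, -13944, -17832, -22200, -27048
Fourth differences: -2928, -3408, -3888, -4368, -4848
Fifth differences: -480, -480, -480, -480
Constant fifth difference = -480, so extend:
-4848 − 480 = -5328;  -27048 − 5328 = -32376;  -110102 − 32376 = -142478;  -365024 − 142478 = -507502;  -1044511 − 507502 = -1552013
-5328 − 480 = -5808;  -32376 − 5808 = -38184;  -142478 − 38184 = -180662;  -507502 − 180662 = -688164;  -1552013 − 688164 = -2240177

-2240177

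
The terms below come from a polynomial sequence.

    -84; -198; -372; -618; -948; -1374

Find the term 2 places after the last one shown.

-2562

Δ: -114 , -174 , -246 , -330 , -426
Δ²: -60 , -72 , -84 , -96
Δ³: -12 , -12 , -12
The third differences are constant (-12).
-96 − 12 = -108;  -426 − 108 = -534;  -1374 − 534 = -1908
-108 − 12 = -120;  -534 − 120 = -654;  -1908 − 654 = -2562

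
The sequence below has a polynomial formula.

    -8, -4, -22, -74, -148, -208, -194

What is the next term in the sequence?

-22

First differences: 4 , -18 , -52 , -74 , -60 , 14
Second differences: -22 , -34 , -22 , 14 , 74
Third differences: -12 , 12 , 36 , 60
Fourth differences: 24 , 24 , 24
The fourth differences are constant (24).
60 + 24 = 84;  74 + 84 = 158;  14 + 158 = 172;  -194 + 172 = -22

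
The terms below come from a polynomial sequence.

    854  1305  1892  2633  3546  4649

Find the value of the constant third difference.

18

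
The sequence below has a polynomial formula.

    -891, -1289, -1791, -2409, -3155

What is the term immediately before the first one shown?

-398  -502  -618  -746
-104  -116  -128
-12  -12
The third differences are constant at -12.
Work back: -104 + 12 = -92;  -398 + 92 = -306;  -891 + 306 = -585

-585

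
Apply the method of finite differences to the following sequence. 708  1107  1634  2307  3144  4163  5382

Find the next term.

6819

399  527  673  837  1019  1219
128  146  164  182  200
18  18  18  18
Third differences constant at 18.
200 + 18 = 218;  1219 + 218 = 1437;  5382 + 1437 = 6819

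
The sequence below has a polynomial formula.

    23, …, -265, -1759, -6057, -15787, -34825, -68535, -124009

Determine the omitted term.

Using the last 7 terms:
Δ: -1494, -4298, -9730, -19038, -33710, -55474
Δ²: -2804, -5432, -9308, -14672, -21764
Δ³: -2628, -3876, -5364, -7092
Δ⁴: -1248, -1488, -1728
Δ⁵: -240, -240
Constant fifth difference = -240.
Extend backward: -1248 + 240 = -1008;  -2628 + 1008 = -1620;  -2804 + 1620 = -1184;  -1494 + 1184 = -310;  -265 + 310 = 45

45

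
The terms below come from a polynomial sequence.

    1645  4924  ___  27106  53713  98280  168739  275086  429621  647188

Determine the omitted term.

Using the last 7 terms:
First differences: 26607, 44567, 70459, 106347, 154535, 217567
Second differences: 17960, 25892, 35888, 48188, 63032
Third differences: 7932, 9996, 12300, 14844
Fourth differences: 2064, 2304, 2544
Fifth differences: 240, 240
Constant fifth difference = 240.
Extend backward: 2064 − 240 = 1824;  7932 − 1824 = 6108;  17960 − 6108 = 11852;  26607 − 11852 = 14755;  27106 − 14755 = 12351

12351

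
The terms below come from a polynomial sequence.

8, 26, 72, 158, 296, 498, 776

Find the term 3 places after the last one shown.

2186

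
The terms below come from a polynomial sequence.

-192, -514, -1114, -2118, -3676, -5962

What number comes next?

-322, -600, -1004, -1558, -2286
-278, -404, -554, -728
-126, -150, -174
-24, -24
Constant fourth difference = -24, so extend:
-174 − 24 = -198;  -728 − 198 = -926;  -2286 − 926 = -3212;  -5962 − 3212 = -9174

-9174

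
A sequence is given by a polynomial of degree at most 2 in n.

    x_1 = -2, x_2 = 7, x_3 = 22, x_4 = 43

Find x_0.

-5

First differences: 9, 15, 21
Second differences: 6, 6
The second differences are constant at 6.
Work back: 9 − 6 = 3;  -2 − 3 = -5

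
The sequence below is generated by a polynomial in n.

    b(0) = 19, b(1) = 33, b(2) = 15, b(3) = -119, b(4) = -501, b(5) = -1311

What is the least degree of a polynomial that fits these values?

4

Δ: 14, -18, -134, -382, -810
Δ²: -32, -116, -248, -428
Δ³: -84, -132, -180
Δ⁴: -48, -48
The fourth differences are constant, so the polynomial has degree 4.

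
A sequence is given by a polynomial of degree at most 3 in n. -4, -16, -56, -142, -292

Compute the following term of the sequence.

-12  -40  -86  -150
-28  -46  -64
-18  -18
The third differences are constant (-18).
-64 − 18 = -82;  -150 − 82 = -232;  -292 − 232 = -524

-524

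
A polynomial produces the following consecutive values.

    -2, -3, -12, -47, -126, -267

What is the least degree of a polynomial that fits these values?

First differences: -1, -9, -35, -79, -141
Second differences: -8, -26, -44, -62
Third differences: -18, -18, -18
The third differences are constant, so the polynomial has degree 3.

3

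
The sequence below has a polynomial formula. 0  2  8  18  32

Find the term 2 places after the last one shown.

D1: 2 , 6 , 10 , 14
D2: 4 , 4 , 4
The second differences are constant (4).
14 + 4 = 18;  32 + 18 = 50
18 + 4 = 22;  50 + 22 = 72

72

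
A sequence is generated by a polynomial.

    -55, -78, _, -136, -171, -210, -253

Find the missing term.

-105

Using the last 4 terms:
Δ: -35  -39  -43
Δ²: -4  -4
Constant second difference = -4.
Extend backward: -35 + 4 = -31;  -136 + 31 = -105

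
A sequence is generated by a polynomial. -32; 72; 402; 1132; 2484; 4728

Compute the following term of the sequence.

D1: 104 , 330 , 730 , 1352 , 2244
D2: 226 , 400 , 622 , 892
D3: 174 , 222 , 270
D4: 48 , 48
Constant fourth difference = 48, so extend:
270 + 48 = 318;  892 + 318 = 1210;  2244 + 1210 = 3454;  4728 + 3454 = 8182

8182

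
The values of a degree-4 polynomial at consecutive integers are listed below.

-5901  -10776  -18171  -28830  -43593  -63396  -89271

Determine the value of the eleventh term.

First differences: -4875  -7395  -10659  -14763  -19803  -25875
Second differences: -2520  -3264  -4104  -5040  -6072
Third differences: -744  -840  -936  -1032
Fourth differences: -96  -96  -96
The fourth differences are constant (-96).
-1032 − 96 = -1128;  -6072 − 1128 = -7200;  -25875 − 7200 = -33075;  -89271 − 33075 = -122346
-1128 − 96 = -1224;  -7200 − 1224 = -8424;  -33075 − 8424 = -41499;  -122346 − 41499 = -163845
-1224 − 96 = -1320;  -8424 − 1320 = -9744;  -41499 − 9744 = -51243;  -163845 − 51243 = -215088
-1320 − 96 = -1416;  -9744 − 1416 = -11160;  -51243 − 11160 = -62403;  -215088 − 62403 = -277491

-277491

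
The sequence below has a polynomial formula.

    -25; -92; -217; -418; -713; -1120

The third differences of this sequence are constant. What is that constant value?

D1: -67, -125, -201, -295, -407
D2: -58, -76, -94, -112
D3: -18, -18, -18

-18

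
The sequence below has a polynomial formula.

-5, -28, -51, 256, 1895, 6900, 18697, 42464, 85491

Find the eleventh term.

271205

-23  -23  307  1639  5005  11797  23767  43027
0  330  1332  3366  6792  11970  19260
330  1002  2034  3426  5178  7290
672  1032  1392  1752  2112
360  360  360  360
Constant fifth difference = 360, so extend:
2112 + 360 = 2472;  7290 + 2472 = 9762;  19260 + 9762 = 29022;  43027 + 29022 = 72049;  85491 + 72049 = 157540
2472 + 360 = 2832;  9762 + 2832 = 12594;  29022 + 12594 = 41616;  72049 + 41616 = 113665;  157540 + 113665 = 271205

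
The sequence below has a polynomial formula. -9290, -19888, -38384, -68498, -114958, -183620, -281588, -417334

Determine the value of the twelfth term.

-1562138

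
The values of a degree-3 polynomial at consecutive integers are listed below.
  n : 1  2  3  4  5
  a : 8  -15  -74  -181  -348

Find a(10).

-2503

-23, -59, -107, -167
-36, -48, -60
-12, -12
The third differences are constant (-12).
-60 − 12 = -72;  -167 − 72 = -239;  -348 − 239 = -587
-72 − 12 = -84;  -239 − 84 = -323;  -587 − 323 = -910
-84 − 12 = -96;  -323 − 96 = -419;  -910 − 419 = -1329
-96 − 12 = -108;  -419 − 108 = -527;  -1329 − 527 = -1856
-108 − 12 = -120;  -527 − 120 = -647;  -1856 − 647 = -2503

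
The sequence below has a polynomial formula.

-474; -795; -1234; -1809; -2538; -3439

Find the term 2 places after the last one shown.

-5829

D1: -321, -439, -575, -729, -901
D2: -118, -136, -154, -172
D3: -18, -18, -18
Third differences constant at -18.
-172 − 18 = -190;  -901 − 190 = -1091;  -3439 − 1091 = -4530
-190 − 18 = -208;  -1091 − 208 = -1299;  -4530 − 1299 = -5829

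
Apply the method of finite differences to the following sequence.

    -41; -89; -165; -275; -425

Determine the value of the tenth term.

-1985

Δ: -48  -76  -110  -150
Δ²: -28  -34  -40
Δ³: -6  -6
Third differences constant at -6.
-40 − 6 = -46;  -150 − 46 = -196;  -425 − 196 = -621
-46 − 6 = -52;  -196 − 52 = -248;  -621 − 248 = -869
-52 − 6 = -58;  -248 − 58 = -306;  -869 − 306 = -1175
-58 − 6 = -64;  -306 − 64 = -370;  -1175 − 370 = -1545
-64 − 6 = -70;  -370 − 70 = -440;  -1545 − 440 = -1985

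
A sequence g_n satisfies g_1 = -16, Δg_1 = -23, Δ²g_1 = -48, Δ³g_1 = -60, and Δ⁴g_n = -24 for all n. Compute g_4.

-289

Build the table forward from the leading diagonal:
Fourth differences: -24, -24, -24, -24
Third differences: -60, -84, -108, -132
Second differences: -48, -108, -192, -300
First differences: -23, -71, -179, -371
g: -16, -39, -110, -289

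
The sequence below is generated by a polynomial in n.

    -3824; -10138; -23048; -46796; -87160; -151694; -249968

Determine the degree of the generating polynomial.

5

Δ: -6314, -12910, -23748, -40364, -64534, -98274
Δ²: -6596, -10838, -16616, -24170, -33740
Δ³: -4242, -5778, -7554, -9570
Δ⁴: -1536, -1776, -2016
Δ⁵: -240, -240
The fifth differences are constant, so the polynomial has degree 5.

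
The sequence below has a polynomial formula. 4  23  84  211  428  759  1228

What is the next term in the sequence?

1859

19, 61, 127, 217, 331, 469
42, 66, 90, 114, 138
24, 24, 24, 24
Third differences constant at 24.
138 + 24 = 162;  469 + 162 = 631;  1228 + 631 = 1859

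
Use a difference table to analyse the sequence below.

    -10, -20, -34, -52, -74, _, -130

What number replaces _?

-100

Using the first 5 terms:
D1: -10  -14  -18  -22
D2: -4  -4  -4
Constant second difference = -4.
Extend forward: -22 − 4 = -26;  -74 − 26 = -100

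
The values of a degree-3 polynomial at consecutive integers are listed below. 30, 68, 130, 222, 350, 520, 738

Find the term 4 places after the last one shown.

38 , 62 , 92 , 128 , 170 , 218
24 , 30 , 36 , 42 , 48
6 , 6 , 6 , 6
The third differences are constant (6).
48 + 6 = 54;  218 + 54 = 272;  738 + 272 = 1010
54 + 6 = 60;  272 + 60 = 332;  1010 + 332 = 1342
60 + 6 = 66;  332 + 66 = 398;  1342 + 398 = 1740
66 + 6 = 72;  398 + 72 = 470;  1740 + 470 = 2210

2210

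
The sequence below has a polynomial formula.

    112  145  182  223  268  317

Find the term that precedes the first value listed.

83

D1: 33  37  41  45  49
D2: 4  4  4  4
The second differences are constant at 4.
Work back: 33 − 4 = 29;  112 − 29 = 83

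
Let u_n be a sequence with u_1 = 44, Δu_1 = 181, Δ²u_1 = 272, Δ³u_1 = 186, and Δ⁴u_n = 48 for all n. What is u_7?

9650

Build the table forward from the leading diagonal:
D4: 48  48  48  48  48  48  48
D3: 186  234  282  330  378  426  474
D2: 272  458  692  974  1304  1682  2108
D1: 181  453  911  1603  2577  3881  5563
u: 44  225  678  1589  3192  5769  9650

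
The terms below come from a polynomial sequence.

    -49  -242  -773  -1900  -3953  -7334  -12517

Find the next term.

-20048

-193, -531, -1127, -2053, -3381, -5183
-338, -596, -926, -1328, -1802
-258, -330, -402, -474
-72, -72, -72
Fourth differences constant at -72.
-474 − 72 = -546;  -1802 − 546 = -2348;  -5183 − 2348 = -7531;  -12517 − 7531 = -20048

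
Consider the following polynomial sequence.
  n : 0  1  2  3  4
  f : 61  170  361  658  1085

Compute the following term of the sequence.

1666

109, 191, 297, 427
82, 106, 130
24, 24
Third differences constant at 24.
130 + 24 = 154;  427 + 154 = 581;  1085 + 581 = 1666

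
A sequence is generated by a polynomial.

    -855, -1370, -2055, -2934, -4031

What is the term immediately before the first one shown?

D1: -515  -685  -879  -1097
D2: -170  -194  -218
D3: -24  -24
The third differences are constant at -24.
Work back: -170 + 24 = -146;  -515 + 146 = -369;  -855 + 369 = -486

-486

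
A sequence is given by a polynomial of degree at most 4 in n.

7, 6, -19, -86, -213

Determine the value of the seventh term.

-719

-1  -25  -67  -127
-24  -42  -60
-18  -18
The third differences are constant (-18).
-60 − 18 = -78;  -127 − 78 = -205;  -213 − 205 = -418
-78 − 18 = -96;  -205 − 96 = -301;  -418 − 301 = -719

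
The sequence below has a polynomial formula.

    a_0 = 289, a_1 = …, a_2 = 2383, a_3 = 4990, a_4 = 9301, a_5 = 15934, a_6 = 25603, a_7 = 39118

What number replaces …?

958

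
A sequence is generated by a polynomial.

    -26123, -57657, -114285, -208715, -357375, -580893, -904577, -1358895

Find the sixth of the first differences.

Δ: -31534, -56628, -94430, -148660, -223518, -323684, -454318
Δ²: -25094, -37802, -54230, -74858, -100166, -130634
Δ³: -12708, -16428, -20628, -25308, -30468
Δ⁴: -3720, -4200, -4680, -5160
Δ⁵: -480, -480, -480

-323684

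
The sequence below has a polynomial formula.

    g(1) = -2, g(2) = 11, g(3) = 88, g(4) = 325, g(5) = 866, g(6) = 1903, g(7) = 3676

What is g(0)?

Δ: 13  77  237  541  1037  1773
Δ²: 64  160  304  496  736
Δ³: 96  144  192  240
Δ⁴: 48  48  48
The fourth differences are constant at 48.
Work back: 96 − 48 = 48;  64 − 48 = 16;  13 − 16 = -3;  -2 + 3 = 1

1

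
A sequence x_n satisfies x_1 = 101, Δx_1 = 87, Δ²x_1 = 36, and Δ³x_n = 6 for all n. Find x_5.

689

Build the table forward from the leading diagonal:
Third differences: 6  6  6  6  6
Second differences: 36  42  48  54  60
First differences: 87  123  165  213  267
x: 101  188  311  476  689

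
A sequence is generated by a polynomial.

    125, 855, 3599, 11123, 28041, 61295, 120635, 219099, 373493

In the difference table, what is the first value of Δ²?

2014

Δ: 730, 2744, 7524, 16918, 33254, 59340, 98464, 154394
Δ²: 2014, 4780, 9394, 16336, 26086, 39124, 55930
Δ³: 2766, 4614, 6942, 9750, 13038, 16806
Δ⁴: 1848, 2328, 2808, 3288, 3768
Δ⁵: 480, 480, 480, 480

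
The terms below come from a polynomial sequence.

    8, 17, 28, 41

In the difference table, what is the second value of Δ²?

Δ: 9, 11, 13
Δ²: 2, 2

2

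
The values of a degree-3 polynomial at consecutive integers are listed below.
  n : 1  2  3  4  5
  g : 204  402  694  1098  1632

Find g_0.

82

First differences: 198, 292, 404, 534
Second differences: 94, 112, 130
Third differences: 18, 18
The third differences are constant at 18.
Work back: 94 − 18 = 76;  198 − 76 = 122;  204 − 122 = 82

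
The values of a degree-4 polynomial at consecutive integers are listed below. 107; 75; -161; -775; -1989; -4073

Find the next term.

D1: -32  -236  -614  -1214  -2084
D2: -204  -378  -600  -870
D3: -174  -222  -270
D4: -48  -48
Constant fourth difference = -48, so extend:
-270 − 48 = -318;  -870 − 318 = -1188;  -2084 − 1188 = -3272;  -4073 − 3272 = -7345

-7345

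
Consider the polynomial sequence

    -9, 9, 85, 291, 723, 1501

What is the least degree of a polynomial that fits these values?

4

Δ: 18, 76, 206, 432, 778
Δ²: 58, 130, 226, 346
Δ³: 72, 96, 120
Δ⁴: 24, 24
The fourth differences are constant, so the polynomial has degree 4.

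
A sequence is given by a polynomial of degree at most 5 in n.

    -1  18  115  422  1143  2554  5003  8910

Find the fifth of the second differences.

1038

First differences: 19, 97, 307, 721, 1411, 2449, 3907
Second differences: 78, 210, 414, 690, 1038, 1458
Third differences: 132, 204, 276, 348, 420
Fourth differences: 72, 72, 72, 72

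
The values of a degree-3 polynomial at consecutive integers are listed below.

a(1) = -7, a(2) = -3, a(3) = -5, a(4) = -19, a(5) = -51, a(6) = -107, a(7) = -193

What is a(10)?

-691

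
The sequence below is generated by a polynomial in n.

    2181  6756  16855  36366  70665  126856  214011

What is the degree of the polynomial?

5

4575, 10099, 19511, 34299, 56191, 87155
5524, 9412, 14788, 21892, 30964
3888, 5376, 7104, 9072
1488, 1728, 1968
240, 240
The fifth differences are constant, so the polynomial has degree 5.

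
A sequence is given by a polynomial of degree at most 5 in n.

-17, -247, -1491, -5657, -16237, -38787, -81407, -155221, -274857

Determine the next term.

-458927

D1: -230, -1244, -4166, -10580, -22550, -42620, -73814, -119636
D2: -1014, -2922, -6414, -11970, -20070, -31194, -45822
D3: -1908, -3492, -5556, -8100, -11124, -14628
D4: -1584, -2064, -2544, -3024, -3504
D5: -480, -480, -480, -480
The fifth differences are constant (-480).
-3504 − 480 = -3984;  -14628 − 3984 = -18612;  -45822 − 18612 = -64434;  -119636 − 64434 = -184070;  -274857 − 184070 = -458927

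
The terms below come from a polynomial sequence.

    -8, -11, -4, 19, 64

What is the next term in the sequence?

137

-3, 7, 23, 45
10, 16, 22
6, 6
The third differences are constant (6).
22 + 6 = 28;  45 + 28 = 73;  64 + 73 = 137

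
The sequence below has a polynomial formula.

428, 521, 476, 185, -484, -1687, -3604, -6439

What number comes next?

-10420

First differences: 93  -45  -291  -669  -1203  -1917  -2835
Second differences: -138  -246  -378  -534  -714  -918
Third differences: -108  -132  -156  -180  -204
Fourth differences: -24  -24  -24  -24
Constant fourth difference = -24, so extend:
-204 − 24 = -228;  -918 − 228 = -1146;  -2835 − 1146 = -3981;  -6439 − 3981 = -10420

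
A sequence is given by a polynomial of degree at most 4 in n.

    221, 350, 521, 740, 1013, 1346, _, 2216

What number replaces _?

1745

Using the first 6 terms:
129, 171, 219, 273, 333
42, 48, 54, 60
6, 6, 6
Constant third difference = 6.
Extend forward: 60 + 6 = 66;  333 + 66 = 399;  1346 + 399 = 1745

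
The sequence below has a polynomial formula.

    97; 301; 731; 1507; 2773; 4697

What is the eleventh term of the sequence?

31747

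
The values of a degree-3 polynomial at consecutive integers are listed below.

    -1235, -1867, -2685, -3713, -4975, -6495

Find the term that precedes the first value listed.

-765

D1: -632, -818, -1028, -1262, -1520
D2: -186, -210, -234, -258
D3: -24, -24, -24
The third differences are constant at -24.
Work back: -186 + 24 = -162;  -632 + 162 = -470;  -1235 + 470 = -765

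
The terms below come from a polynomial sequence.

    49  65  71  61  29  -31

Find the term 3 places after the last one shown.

-439

Δ: 16 , 6 , -10 , -32 , -60
Δ²: -10 , -16 , -22 , -28
Δ³: -6 , -6 , -6
Third differences constant at -6.
-28 − 6 = -34;  -60 − 34 = -94;  -31 − 94 = -125
-34 − 6 = -40;  -94 − 40 = -134;  -125 − 134 = -259
-40 − 6 = -46;  -134 − 46 = -180;  -259 − 180 = -439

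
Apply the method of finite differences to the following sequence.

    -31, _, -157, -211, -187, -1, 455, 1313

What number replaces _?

-85

Using the last 6 terms:
D1: -54  24  186  456  858
D2: 78  162  270  402
D3: 84  108  132
D4: 24  24
Constant fourth difference = 24.
Extend backward: 84 − 24 = 60;  78 − 60 = 18;  -54 − 18 = -72;  -157 + 72 = -85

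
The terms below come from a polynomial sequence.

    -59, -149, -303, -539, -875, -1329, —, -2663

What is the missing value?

-1919

Using the first 6 terms:
D1: -90, -154, -236, -336, -454
D2: -64, -82, -100, -118
D3: -18, -18, -18
Constant third difference = -18.
Extend forward: -118 − 18 = -136;  -454 − 136 = -590;  -1329 − 590 = -1919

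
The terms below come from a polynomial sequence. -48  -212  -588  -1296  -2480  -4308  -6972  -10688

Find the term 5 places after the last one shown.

-54288

Δ: -164  -376  -708  -1184  -1828  -2664  -3716
Δ²: -212  -332  -476  -644  -836  -1052
Δ³: -120  -144  -168  -192  -216
Δ⁴: -24  -24  -24  -24
The fourth differences are constant (-24).
-216 − 24 = -240;  -1052 − 240 = -1292;  -3716 − 1292 = -5008;  -10688 − 5008 = -15696
-240 − 24 = -264;  -1292 − 264 = -1556;  -5008 − 1556 = -6564;  -15696 − 6564 = -22260
-264 − 24 = -288;  -1556 − 288 = -1844;  -6564 − 1844 = -8408;  -22260 − 8408 = -30668
-288 − 24 = -312;  -1844 − 312 = -2156;  -8408 − 2156 = -10564;  -30668 − 10564 = -41232
-312 − 24 = -336;  -2156 − 336 = -2492;  -10564 − 2492 = -13056;  -41232 − 13056 = -54288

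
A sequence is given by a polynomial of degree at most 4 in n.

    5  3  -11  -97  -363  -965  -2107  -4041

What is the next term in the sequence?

D1: -2 , -14 , -86 , -266 , -602 , -1142 , -1934
D2: -12 , -72 , -180 , -336 , -540 , -792
D3: -60 , -108 , -156 , -204 , -252
D4: -48 , -48 , -48 , -48
Fourth differences constant at -48.
-252 − 48 = -300;  -792 − 300 = -1092;  -1934 − 1092 = -3026;  -4041 − 3026 = -7067

-7067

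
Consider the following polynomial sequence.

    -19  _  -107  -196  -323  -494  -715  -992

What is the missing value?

-50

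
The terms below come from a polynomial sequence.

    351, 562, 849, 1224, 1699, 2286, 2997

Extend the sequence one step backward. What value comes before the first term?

D1: 211  287  375  475  587  711
D2: 76  88  100  112  124
D3: 12  12  12  12
The third differences are constant at 12.
Work back: 76 − 12 = 64;  211 − 64 = 147;  351 − 147 = 204

204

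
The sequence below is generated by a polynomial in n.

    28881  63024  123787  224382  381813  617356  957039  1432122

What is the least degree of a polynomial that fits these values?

5

34143, 60763, 100595, 157431, 235543, 339683, 475083
26620, 39832, 56836, 78112, 104140, 135400
13212, 17004, 21276, 26028, 31260
3792, 4272, 4752, 5232
480, 480, 480
The fifth differences are constant, so the polynomial has degree 5.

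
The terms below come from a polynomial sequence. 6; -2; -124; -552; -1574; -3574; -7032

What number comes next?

First differences: -8 , -122 , -428 , -1022 , -2000 , -3458
Second differences: -114 , -306 , -594 , -978 , -1458
Third differences: -192 , -288 , -384 , -480
Fourth differences: -96 , -96 , -96
Constant fourth difference = -96, so extend:
-480 − 96 = -576;  -1458 − 576 = -2034;  -3458 − 2034 = -5492;  -7032 − 5492 = -12524

-12524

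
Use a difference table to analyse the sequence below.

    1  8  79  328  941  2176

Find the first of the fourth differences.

D1: 7, 71, 249, 613, 1235
D2: 64, 178, 364, 622
D3: 114, 186, 258
D4: 72, 72

72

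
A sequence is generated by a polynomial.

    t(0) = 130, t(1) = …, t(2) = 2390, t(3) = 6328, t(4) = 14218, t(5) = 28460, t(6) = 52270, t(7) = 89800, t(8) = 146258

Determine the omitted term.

Using the last 7 terms:
First differences: 3938  7890  14242  23810  37530  56458
Second differences: 3952  6352  9568  13720  18928
Third differences: 2400  3216  4152  5208
Fourth differences: 816  936  1056
Fifth differences: 120  120
Constant fifth difference = 120.
Extend backward: 816 − 120 = 696;  2400 − 696 = 1704;  3952 − 1704 = 2248;  3938 − 2248 = 1690;  2390 − 1690 = 700

700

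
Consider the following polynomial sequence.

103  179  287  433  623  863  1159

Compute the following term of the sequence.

1517

Δ: 76, 108, 146, 190, 240, 296
Δ²: 32, 38, 44, 50, 56
Δ³: 6, 6, 6, 6
The third differences are constant (6).
56 + 6 = 62;  296 + 62 = 358;  1159 + 358 = 1517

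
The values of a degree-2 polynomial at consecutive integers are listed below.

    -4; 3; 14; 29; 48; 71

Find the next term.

98

D1: 7, 11, 15, 19, 23
D2: 4, 4, 4, 4
Second differences constant at 4.
23 + 4 = 27;  71 + 27 = 98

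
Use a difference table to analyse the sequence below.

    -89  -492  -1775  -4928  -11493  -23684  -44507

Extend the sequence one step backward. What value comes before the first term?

-403, -1283, -3153, -6565, -12191, -20823
-880, -1870, -3412, -5626, -8632
-990, -1542, -2214, -3006
-552, -672, -792
-120, -120
The fifth differences are constant at -120.
Work back: -552 + 120 = -432;  -990 + 432 = -558;  -880 + 558 = -322;  -403 + 322 = -81;  -89 + 81 = -8

-8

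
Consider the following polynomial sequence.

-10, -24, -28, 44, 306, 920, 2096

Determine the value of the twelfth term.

D1: -14, -4, 72, 262, 614, 1176
D2: 10, 76, 190, 352, 562
D3: 66, 114, 162, 210
D4: 48, 48, 48
The fourth differences are constant (48).
210 + 48 = 258;  562 + 258 = 820;  1176 + 820 = 1996;  2096 + 1996 = 4092
258 + 48 = 306;  820 + 306 = 1126;  1996 + 1126 = 3122;  4092 + 3122 = 7214
306 + 48 = 354;  1126 + 354 = 1480;  3122 + 1480 = 4602;  7214 + 4602 = 11816
354 + 48 = 402;  1480 + 402 = 1882;  4602 + 1882 = 6484;  11816 + 6484 = 18300
402 + 48 = 450;  1882 + 450 = 2332;  6484 + 2332 = 8816;  18300 + 8816 = 27116

27116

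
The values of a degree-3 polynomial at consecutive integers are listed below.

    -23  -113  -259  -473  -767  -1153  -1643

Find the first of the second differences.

-56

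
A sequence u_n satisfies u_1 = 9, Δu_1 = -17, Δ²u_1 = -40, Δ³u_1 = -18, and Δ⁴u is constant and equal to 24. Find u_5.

Build the table forward from the leading diagonal:
D4: 24, 24, 24, 24, 24
D3: -18, 6, 30, 54, 78
D2: -40, -58, -52, -22, 32
D1: -17, -57, -115, -167, -189
u: 9, -8, -65, -180, -347

-347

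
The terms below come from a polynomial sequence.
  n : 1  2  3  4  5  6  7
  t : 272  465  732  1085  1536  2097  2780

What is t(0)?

193  267  353  451  561  683
74  86  98  110  122
12  12  12  12
The third differences are constant at 12.
Work back: 74 − 12 = 62;  193 − 62 = 131;  272 − 131 = 141

141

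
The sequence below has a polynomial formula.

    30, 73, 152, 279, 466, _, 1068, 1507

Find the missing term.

725

Using the first 5 terms:
D1: 43  79  127  187
D2: 36  48  60
D3: 12  12
Constant third difference = 12.
Extend forward: 60 + 12 = 72;  187 + 72 = 259;  466 + 259 = 725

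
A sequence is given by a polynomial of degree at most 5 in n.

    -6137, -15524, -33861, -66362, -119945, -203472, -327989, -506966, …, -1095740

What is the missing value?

Using the first 8 terms:
-9387  -18337  -32501  -53583  -83527  -124517  -178977
-8950  -14164  -21082  -29944  -40990  -54460
-5214  -6918  -8862  -11046  -13470
-1704  -1944  -2184  -2424
-240  -240  -240
Constant fifth difference = -240.
Extend forward: -2424 − 240 = -2664;  -13470 − 2664 = -16134;  -54460 − 16134 = -70594;  -178977 − 70594 = -249571;  -506966 − 249571 = -756537

-756537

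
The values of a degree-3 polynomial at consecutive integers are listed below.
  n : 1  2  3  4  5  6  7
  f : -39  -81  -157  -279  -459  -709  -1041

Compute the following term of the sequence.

-1467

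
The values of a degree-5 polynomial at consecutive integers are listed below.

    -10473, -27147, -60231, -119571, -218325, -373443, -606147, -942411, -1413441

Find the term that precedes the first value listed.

-3195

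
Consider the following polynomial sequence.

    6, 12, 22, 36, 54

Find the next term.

76

6 , 10 , 14 , 18
4 , 4 , 4
The second differences are constant (4).
18 + 4 = 22;  54 + 22 = 76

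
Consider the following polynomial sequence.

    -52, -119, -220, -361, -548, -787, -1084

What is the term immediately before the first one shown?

-13

Δ: -67, -101, -141, -187, -239, -297
Δ²: -34, -40, -46, -52, -58
Δ³: -6, -6, -6, -6
The third differences are constant at -6.
Work back: -34 + 6 = -28;  -67 + 28 = -39;  -52 + 39 = -13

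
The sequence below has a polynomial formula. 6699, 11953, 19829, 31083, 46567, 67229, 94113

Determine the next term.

5254, 7876, 11254, 15484, 20662, 26884
2622, 3378, 4230, 5178, 6222
756, 852, 948, 1044
96, 96, 96
Fourth differences constant at 96.
1044 + 96 = 1140;  6222 + 1140 = 7362;  26884 + 7362 = 34246;  94113 + 34246 = 128359

128359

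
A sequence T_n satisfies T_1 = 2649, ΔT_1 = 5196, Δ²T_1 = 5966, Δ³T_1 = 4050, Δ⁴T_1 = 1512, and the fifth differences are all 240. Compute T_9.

557345

Build the table forward from the leading diagonal:
Fifth differences: 240  240  240  240  240  240  240  240  240
Fourth differences: 1512  1752  1992  2232  2472  2712  2952  3192  3432
Third differences: 4050  5562  7314  9306  11538  14010  16722  19674  22866
Second differences: 5966  10016  15578  22892  32198  43736  57746  74468  94142
First differences: 5196  11162  21178  36756  59648  91846  135582  193328  267796
T: 2649  7845  19007  40185  76941  136589  228435  364017  557345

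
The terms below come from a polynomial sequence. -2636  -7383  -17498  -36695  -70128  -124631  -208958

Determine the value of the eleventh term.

D1: -4747, -10115, -19197, -33433, -54503, -84327
D2: -5368, -9082, -14236, -21070, -29824
D3: -3714, -5154, -6834, -8754
D4: -1440, -1680, -1920
D5: -240, -240
Constant fifth difference = -240, so extend:
-1920 − 240 = -2160;  -8754 − 2160 = -10914;  -29824 − 10914 = -40738;  -84327 − 40738 = -125065;  -208958 − 125065 = -334023
-2160 − 240 = -2400;  -10914 − 2400 = -13314;  -40738 − 13314 = -54052;  -125065 − 54052 = -179117;  -334023 − 179117 = -513140
-2400 − 240 = -2640;  -13314 − 2640 = -15954;  -54052 − 15954 = -70006;  -179117 − 70006 = -249123;  -513140 − 249123 = -762263
-2640 − 240 = -2880;  -15954 − 2880 = -18834;  -70006 − 18834 = -88840;  -249123 − 88840 = -337963;  -762263 − 337963 = -1100226

-1100226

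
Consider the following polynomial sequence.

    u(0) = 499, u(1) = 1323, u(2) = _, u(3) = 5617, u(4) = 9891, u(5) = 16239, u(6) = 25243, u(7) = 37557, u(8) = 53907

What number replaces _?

2907

Using the last 6 terms:
D1: 4274  6348  9004  12314  16350
D2: 2074  2656  3310  4036
D3: 582  654  726
D4: 72  72
Constant fourth difference = 72.
Extend backward: 582 − 72 = 510;  2074 − 510 = 1564;  4274 − 1564 = 2710;  5617 − 2710 = 2907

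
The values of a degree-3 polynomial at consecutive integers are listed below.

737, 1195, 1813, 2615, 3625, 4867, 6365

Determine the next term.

8143

Δ: 458  618  802  1010  1242  1498
Δ²: 160  184  208  232  256
Δ³: 24  24  24  24
Third differences constant at 24.
256 + 24 = 280;  1498 + 280 = 1778;  6365 + 1778 = 8143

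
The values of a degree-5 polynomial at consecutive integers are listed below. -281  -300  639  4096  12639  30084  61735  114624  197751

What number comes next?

322324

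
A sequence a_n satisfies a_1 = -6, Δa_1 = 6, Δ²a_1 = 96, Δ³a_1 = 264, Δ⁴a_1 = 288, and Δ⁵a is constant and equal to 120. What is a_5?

Build the table forward from the leading diagonal:
D5: 120, 120, 120, 120, 120
D4: 288, 408, 528, 648, 768
D3: 264, 552, 960, 1488, 2136
D2: 96, 360, 912, 1872, 3360
D1: 6, 102, 462, 1374, 3246
a: -6, 0, 102, 564, 1938

1938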